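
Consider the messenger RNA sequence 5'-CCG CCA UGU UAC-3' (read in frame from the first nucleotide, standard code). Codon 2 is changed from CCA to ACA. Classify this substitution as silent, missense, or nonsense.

missense

Position 4 falls in codon 2: CCA → Pro.
After the substitution the codon is ACA → Thr.
Pro ≠ Thr, so this is a missense mutation.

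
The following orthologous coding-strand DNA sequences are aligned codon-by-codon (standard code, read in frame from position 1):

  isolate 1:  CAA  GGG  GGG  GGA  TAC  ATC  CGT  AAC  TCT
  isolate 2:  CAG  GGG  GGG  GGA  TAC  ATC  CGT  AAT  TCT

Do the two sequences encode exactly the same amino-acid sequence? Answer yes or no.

yes

Codon 1: CAA Gln / CAG Gln — synonymous.
Codon 2: GGG Gly / GGG Gly — identical.
Codon 3: GGG Gly / GGG Gly — identical.
Codon 4: GGA Gly / GGA Gly — identical.
Codon 5: TAC Tyr / TAC Tyr — identical.
Codon 6: ATC Ile / ATC Ile — identical.
Codon 7: CGT Arg / CGT Arg — identical.
Codon 8: AAC Asn / AAT Asn — synonymous.
Codon 9: TCT Ser / TCT Ser — identical.
Nonsynonymous differences: 0 → same protein.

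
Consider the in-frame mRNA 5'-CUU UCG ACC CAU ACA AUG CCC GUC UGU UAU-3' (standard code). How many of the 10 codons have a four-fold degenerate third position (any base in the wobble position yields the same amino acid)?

6

Codon 1 CUU (Leu): third position 4-fold.
Codon 2 UCG (Ser): third position 4-fold.
Codon 3 ACC (Thr): third position 4-fold.
Codon 4 CAU (His): third position 2-fold.
Codon 5 ACA (Thr): third position 4-fold.
Codon 6 AUG (Met): third position 1-fold.
Codon 7 CCC (Pro): third position 4-fold.
Codon 8 GUC (Val): third position 4-fold.
Codon 9 UGU (Cys): third position 2-fold.
Codon 10 UAU (Tyr): third position 2-fold.
Four-fold degenerate third positions: 6.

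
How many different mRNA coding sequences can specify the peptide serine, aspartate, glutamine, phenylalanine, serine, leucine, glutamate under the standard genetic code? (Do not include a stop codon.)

Ser: 6 codons.
Asp: 2 codons.
Gln: 2 codons.
Phe: 2 codons.
Ser: 6 codons.
Leu: 6 codons.
Glu: 2 codons.
6 × 2 × 2 × 2 × 6 × 6 × 2 = 3456.

3456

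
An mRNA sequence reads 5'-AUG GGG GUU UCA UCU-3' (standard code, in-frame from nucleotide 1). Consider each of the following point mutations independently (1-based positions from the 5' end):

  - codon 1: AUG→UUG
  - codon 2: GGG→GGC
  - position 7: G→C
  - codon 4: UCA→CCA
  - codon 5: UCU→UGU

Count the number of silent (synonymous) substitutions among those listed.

Codon 1: AUG (Met) → UUG (Leu) — missense.
Codon 2: GGG (Gly) → GGC (Gly) — synonymous.
Codon 3: GUU (Val) → CUU (Leu) — missense.
Codon 4: UCA (Ser) → CCA (Pro) — missense.
Codon 5: UCU (Ser) → UGU (Cys) — missense.
Synonymous: 1 of 5.

1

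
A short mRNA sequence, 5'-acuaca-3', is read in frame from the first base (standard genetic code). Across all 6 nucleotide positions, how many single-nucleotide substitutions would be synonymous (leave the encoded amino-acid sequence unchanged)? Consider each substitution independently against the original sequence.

Codon 1 (ACU, Thr): 3 synonymous substitutions.
Codon 2 (ACA, Thr): 3 synonymous substitutions.
Total: 3 + 3 = 6.

6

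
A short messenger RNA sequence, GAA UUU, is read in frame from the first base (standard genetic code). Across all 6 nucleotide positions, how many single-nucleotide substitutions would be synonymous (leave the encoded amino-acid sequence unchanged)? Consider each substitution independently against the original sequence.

Codon 1 (GAA, Glu): 1 synonymous substitution.
Codon 2 (UUU, Phe): 1 synonymous substitution.
Total: 1 + 1 = 2.

2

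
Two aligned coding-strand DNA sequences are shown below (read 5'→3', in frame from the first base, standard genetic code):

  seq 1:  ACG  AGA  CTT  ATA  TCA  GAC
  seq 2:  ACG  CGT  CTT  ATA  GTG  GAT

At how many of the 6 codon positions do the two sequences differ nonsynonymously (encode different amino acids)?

Codon 1: ACG Thr / ACG Thr — identical.
Codon 2: AGA Arg / CGT Arg — synonymous.
Codon 3: CTT Leu / CTT Leu — identical.
Codon 4: ATA Ile / ATA Ile — identical.
Codon 5: TCA Ser / GTG Val — nonsynonymous.
Codon 6: GAC Asp / GAT Asp — synonymous.
Nonsynonymous differences: 1.

1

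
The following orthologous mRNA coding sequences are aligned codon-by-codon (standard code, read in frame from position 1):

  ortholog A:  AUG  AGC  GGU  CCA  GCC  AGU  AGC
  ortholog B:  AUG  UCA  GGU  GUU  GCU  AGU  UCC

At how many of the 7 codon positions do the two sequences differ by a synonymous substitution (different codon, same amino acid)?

3

Codon 1: AUG Met / AUG Met — identical.
Codon 2: AGC Ser / UCA Ser — synonymous.
Codon 3: GGU Gly / GGU Gly — identical.
Codon 4: CCA Pro / GUU Val — nonsynonymous.
Codon 5: GCC Ala / GCU Ala — synonymous.
Codon 6: AGU Ser / AGU Ser — identical.
Codon 7: AGC Ser / UCC Ser — synonymous.
Synonymous differences: 3.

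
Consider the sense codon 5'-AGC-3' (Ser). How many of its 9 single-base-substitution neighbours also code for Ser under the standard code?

1

Position 1: none → 0 synonymous.
Position 2: none → 0 synonymous.
Position 3: AGU → 1 synonymous.
Total: 0 + 0 + 1 = 1.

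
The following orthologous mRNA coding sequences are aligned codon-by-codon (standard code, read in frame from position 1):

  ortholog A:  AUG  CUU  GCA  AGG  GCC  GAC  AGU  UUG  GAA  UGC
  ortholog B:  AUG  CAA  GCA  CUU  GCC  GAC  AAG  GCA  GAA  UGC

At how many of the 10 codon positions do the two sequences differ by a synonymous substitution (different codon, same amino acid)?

0

Codon 1: AUG Met / AUG Met — identical.
Codon 2: CUU Leu / CAA Gln — nonsynonymous.
Codon 3: GCA Ala / GCA Ala — identical.
Codon 4: AGG Arg / CUU Leu — nonsynonymous.
Codon 5: GCC Ala / GCC Ala — identical.
Codon 6: GAC Asp / GAC Asp — identical.
Codon 7: AGU Ser / AAG Lys — nonsynonymous.
Codon 8: UUG Leu / GCA Ala — nonsynonymous.
Codon 9: GAA Glu / GAA Glu — identical.
Codon 10: UGC Cys / UGC Cys — identical.
Synonymous differences: 0.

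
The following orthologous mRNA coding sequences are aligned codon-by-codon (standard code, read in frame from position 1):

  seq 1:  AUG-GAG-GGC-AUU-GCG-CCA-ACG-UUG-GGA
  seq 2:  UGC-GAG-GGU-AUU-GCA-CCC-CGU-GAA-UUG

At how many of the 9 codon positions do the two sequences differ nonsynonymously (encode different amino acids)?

4

Codon 1: AUG Met / UGC Cys — nonsynonymous.
Codon 2: GAG Glu / GAG Glu — identical.
Codon 3: GGC Gly / GGU Gly — synonymous.
Codon 4: AUU Ile / AUU Ile — identical.
Codon 5: GCG Ala / GCA Ala — synonymous.
Codon 6: CCA Pro / CCC Pro — synonymous.
Codon 7: ACG Thr / CGU Arg — nonsynonymous.
Codon 8: UUG Leu / GAA Glu — nonsynonymous.
Codon 9: GGA Gly / UUG Leu — nonsynonymous.
Nonsynonymous differences: 4.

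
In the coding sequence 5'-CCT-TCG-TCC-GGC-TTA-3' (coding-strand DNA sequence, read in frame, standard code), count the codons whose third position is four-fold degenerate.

Codon 1 CCT (Pro): third position 4-fold.
Codon 2 TCG (Ser): third position 4-fold.
Codon 3 TCC (Ser): third position 4-fold.
Codon 4 GGC (Gly): third position 4-fold.
Codon 5 TTA (Leu): third position 2-fold.
Four-fold degenerate third positions: 4.

4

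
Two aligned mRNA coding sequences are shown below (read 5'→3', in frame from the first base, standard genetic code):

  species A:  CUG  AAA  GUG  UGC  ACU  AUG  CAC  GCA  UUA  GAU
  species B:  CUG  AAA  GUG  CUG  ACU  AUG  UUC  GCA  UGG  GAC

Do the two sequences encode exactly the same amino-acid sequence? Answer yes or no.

no

Codon 1: CUG Leu / CUG Leu — identical.
Codon 2: AAA Lys / AAA Lys — identical.
Codon 3: GUG Val / GUG Val — identical.
Codon 4: UGC Cys / CUG Leu — nonsynonymous.
Codon 5: ACU Thr / ACU Thr — identical.
Codon 6: AUG Met / AUG Met — identical.
Codon 7: CAC His / UUC Phe — nonsynonymous.
Codon 8: GCA Ala / GCA Ala — identical.
Codon 9: UUA Leu / UGG Trp — nonsynonymous.
Codon 10: GAU Asp / GAC Asp — synonymous.
Nonsynonymous differences: 3 → different protein.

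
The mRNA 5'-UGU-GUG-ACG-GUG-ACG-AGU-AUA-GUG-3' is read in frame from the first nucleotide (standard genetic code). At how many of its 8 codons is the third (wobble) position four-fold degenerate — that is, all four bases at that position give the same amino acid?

Codon 1 UGU (Cys): third position 2-fold.
Codon 2 GUG (Val): third position 4-fold.
Codon 3 ACG (Thr): third position 4-fold.
Codon 4 GUG (Val): third position 4-fold.
Codon 5 ACG (Thr): third position 4-fold.
Codon 6 AGU (Ser): third position 2-fold.
Codon 7 AUA (Ile): third position 3-fold.
Codon 8 GUG (Val): third position 4-fold.
Four-fold degenerate third positions: 5.

5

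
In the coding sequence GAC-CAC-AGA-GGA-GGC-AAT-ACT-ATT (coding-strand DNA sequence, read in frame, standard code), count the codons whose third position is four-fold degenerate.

3

Codon 1 GAC (Asp): third position 2-fold.
Codon 2 CAC (His): third position 2-fold.
Codon 3 AGA (Arg): third position 2-fold.
Codon 4 GGA (Gly): third position 4-fold.
Codon 5 GGC (Gly): third position 4-fold.
Codon 6 AAT (Asn): third position 2-fold.
Codon 7 ACT (Thr): third position 4-fold.
Codon 8 ATT (Ile): third position 3-fold.
Four-fold degenerate third positions: 3.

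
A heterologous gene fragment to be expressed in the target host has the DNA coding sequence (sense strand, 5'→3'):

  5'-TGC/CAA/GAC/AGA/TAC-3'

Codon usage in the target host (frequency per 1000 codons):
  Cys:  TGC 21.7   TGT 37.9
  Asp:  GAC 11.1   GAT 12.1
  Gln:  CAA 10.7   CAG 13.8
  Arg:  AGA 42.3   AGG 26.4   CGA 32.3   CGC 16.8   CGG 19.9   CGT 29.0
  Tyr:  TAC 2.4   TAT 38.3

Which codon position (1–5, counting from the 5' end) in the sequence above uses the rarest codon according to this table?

5

Codon 1 TGC (Cys): 21.7 per 1000.
Codon 2 CAA (Gln): 10.7 per 1000.
Codon 3 GAC (Asp): 11.1 per 1000.
Codon 4 AGA (Arg): 42.3 per 1000.
Codon 5 TAC (Tyr): 2.4 per 1000.
Lowest frequency is 2.4 at codon 5.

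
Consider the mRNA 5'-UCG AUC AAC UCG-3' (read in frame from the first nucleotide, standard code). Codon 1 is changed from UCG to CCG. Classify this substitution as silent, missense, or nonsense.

Position 1 falls in codon 1: UCG → Ser.
After the substitution the codon is CCG → Pro.
Ser ≠ Pro, so this is a missense mutation.

missense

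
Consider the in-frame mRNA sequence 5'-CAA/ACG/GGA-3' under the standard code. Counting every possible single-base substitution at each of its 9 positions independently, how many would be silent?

Codon 1 (CAA, Gln): 1 synonymous substitution.
Codon 2 (ACG, Thr): 3 synonymous substitutions.
Codon 3 (GGA, Gly): 3 synonymous substitutions.
Total: 1 + 3 + 3 = 7.

7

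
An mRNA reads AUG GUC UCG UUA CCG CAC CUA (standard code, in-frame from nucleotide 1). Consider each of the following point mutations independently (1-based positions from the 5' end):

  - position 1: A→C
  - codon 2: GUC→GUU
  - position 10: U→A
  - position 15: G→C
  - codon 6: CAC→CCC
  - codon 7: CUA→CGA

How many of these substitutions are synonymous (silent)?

Codon 1: AUG (Met) → CUG (Leu) — missense.
Codon 2: GUC (Val) → GUU (Val) — synonymous.
Codon 4: UUA (Leu) → AUA (Ile) — missense.
Codon 5: CCG (Pro) → CCC (Pro) — synonymous.
Codon 6: CAC (His) → CCC (Pro) — missense.
Codon 7: CUA (Leu) → CGA (Arg) — missense.
Synonymous: 2 of 6.

2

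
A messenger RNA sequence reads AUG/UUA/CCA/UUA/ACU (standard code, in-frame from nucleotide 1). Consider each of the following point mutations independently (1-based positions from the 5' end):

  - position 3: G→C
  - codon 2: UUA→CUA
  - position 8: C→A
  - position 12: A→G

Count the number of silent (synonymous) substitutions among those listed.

2

Codon 1: AUG (Met) → AUC (Ile) — missense.
Codon 2: UUA (Leu) → CUA (Leu) — synonymous.
Codon 3: CCA (Pro) → CAA (Gln) — missense.
Codon 4: UUA (Leu) → UUG (Leu) — synonymous.
Synonymous: 2 of 4.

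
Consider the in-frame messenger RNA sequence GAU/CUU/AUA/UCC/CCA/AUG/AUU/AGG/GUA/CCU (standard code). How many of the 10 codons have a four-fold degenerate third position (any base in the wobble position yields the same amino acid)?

5

Codon 1 GAU (Asp): third position 2-fold.
Codon 2 CUU (Leu): third position 4-fold.
Codon 3 AUA (Ile): third position 3-fold.
Codon 4 UCC (Ser): third position 4-fold.
Codon 5 CCA (Pro): third position 4-fold.
Codon 6 AUG (Met): third position 1-fold.
Codon 7 AUU (Ile): third position 3-fold.
Codon 8 AGG (Arg): third position 2-fold.
Codon 9 GUA (Val): third position 4-fold.
Codon 10 CCU (Pro): third position 4-fold.
Four-fold degenerate third positions: 5.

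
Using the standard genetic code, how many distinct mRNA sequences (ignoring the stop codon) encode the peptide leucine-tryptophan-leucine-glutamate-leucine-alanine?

Leu: 6 codons.
Trp: 1 codon.
Leu: 6 codons.
Glu: 2 codons.
Leu: 6 codons.
Ala: 4 codons.
6 × 1 × 6 × 2 × 6 × 4 = 1728.

1728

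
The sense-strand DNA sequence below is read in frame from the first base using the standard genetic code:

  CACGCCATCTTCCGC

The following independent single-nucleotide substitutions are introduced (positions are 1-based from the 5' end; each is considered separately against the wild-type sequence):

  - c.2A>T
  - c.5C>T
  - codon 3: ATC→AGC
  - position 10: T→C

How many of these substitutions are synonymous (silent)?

Codon 1: CAC (His) → CTC (Leu) — missense.
Codon 2: GCC (Ala) → GTC (Val) — missense.
Codon 3: ATC (Ile) → AGC (Ser) — missense.
Codon 4: TTC (Phe) → CTC (Leu) — missense.
Synonymous: 0 of 4.

0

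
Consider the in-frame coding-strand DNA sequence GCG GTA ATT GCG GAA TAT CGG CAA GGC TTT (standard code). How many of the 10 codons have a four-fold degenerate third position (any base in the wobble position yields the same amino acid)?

Codon 1 GCG (Ala): third position 4-fold.
Codon 2 GTA (Val): third position 4-fold.
Codon 3 ATT (Ile): third position 3-fold.
Codon 4 GCG (Ala): third position 4-fold.
Codon 5 GAA (Glu): third position 2-fold.
Codon 6 TAT (Tyr): third position 2-fold.
Codon 7 CGG (Arg): third position 4-fold.
Codon 8 CAA (Gln): third position 2-fold.
Codon 9 GGC (Gly): third position 4-fold.
Codon 10 TTT (Phe): third position 2-fold.
Four-fold degenerate third positions: 5.

5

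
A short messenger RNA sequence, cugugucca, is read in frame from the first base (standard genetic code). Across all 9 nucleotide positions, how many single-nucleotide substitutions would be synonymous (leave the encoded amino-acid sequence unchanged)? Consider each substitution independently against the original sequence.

8

Codon 1 (CUG, Leu): 4 synonymous substitutions.
Codon 2 (UGU, Cys): 1 synonymous substitution.
Codon 3 (CCA, Pro): 3 synonymous substitutions.
Total: 4 + 1 + 3 = 8.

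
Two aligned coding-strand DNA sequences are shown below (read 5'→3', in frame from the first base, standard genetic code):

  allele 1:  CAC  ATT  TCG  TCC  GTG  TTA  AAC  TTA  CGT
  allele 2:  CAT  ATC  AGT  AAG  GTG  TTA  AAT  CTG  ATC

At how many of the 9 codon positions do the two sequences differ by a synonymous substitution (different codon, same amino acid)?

5

Codon 1: CAC His / CAT His — synonymous.
Codon 2: ATT Ile / ATC Ile — synonymous.
Codon 3: TCG Ser / AGT Ser — synonymous.
Codon 4: TCC Ser / AAG Lys — nonsynonymous.
Codon 5: GTG Val / GTG Val — identical.
Codon 6: TTA Leu / TTA Leu — identical.
Codon 7: AAC Asn / AAT Asn — synonymous.
Codon 8: TTA Leu / CTG Leu — synonymous.
Codon 9: CGT Arg / ATC Ile — nonsynonymous.
Synonymous differences: 5.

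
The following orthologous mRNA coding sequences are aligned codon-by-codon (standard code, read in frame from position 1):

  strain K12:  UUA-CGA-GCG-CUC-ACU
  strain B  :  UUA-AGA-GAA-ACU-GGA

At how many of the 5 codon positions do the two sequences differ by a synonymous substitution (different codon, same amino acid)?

Codon 1: UUA Leu / UUA Leu — identical.
Codon 2: CGA Arg / AGA Arg — synonymous.
Codon 3: GCG Ala / GAA Glu — nonsynonymous.
Codon 4: CUC Leu / ACU Thr — nonsynonymous.
Codon 5: ACU Thr / GGA Gly — nonsynonymous.
Synonymous differences: 1.

1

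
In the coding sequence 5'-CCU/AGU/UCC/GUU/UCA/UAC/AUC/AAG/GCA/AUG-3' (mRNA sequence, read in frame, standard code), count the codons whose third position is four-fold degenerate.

Codon 1 CCU (Pro): third position 4-fold.
Codon 2 AGU (Ser): third position 2-fold.
Codon 3 UCC (Ser): third position 4-fold.
Codon 4 GUU (Val): third position 4-fold.
Codon 5 UCA (Ser): third position 4-fold.
Codon 6 UAC (Tyr): third position 2-fold.
Codon 7 AUC (Ile): third position 3-fold.
Codon 8 AAG (Lys): third position 2-fold.
Codon 9 GCA (Ala): third position 4-fold.
Codon 10 AUG (Met): third position 1-fold.
Four-fold degenerate third positions: 5.

5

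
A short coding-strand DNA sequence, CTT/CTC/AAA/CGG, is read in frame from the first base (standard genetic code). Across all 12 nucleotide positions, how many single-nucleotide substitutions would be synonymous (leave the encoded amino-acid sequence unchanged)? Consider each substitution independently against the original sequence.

11

Codon 1 (CTT, Leu): 3 synonymous substitutions.
Codon 2 (CTC, Leu): 3 synonymous substitutions.
Codon 3 (AAA, Lys): 1 synonymous substitution.
Codon 4 (CGG, Arg): 4 synonymous substitutions.
Total: 3 + 3 + 1 + 4 = 11.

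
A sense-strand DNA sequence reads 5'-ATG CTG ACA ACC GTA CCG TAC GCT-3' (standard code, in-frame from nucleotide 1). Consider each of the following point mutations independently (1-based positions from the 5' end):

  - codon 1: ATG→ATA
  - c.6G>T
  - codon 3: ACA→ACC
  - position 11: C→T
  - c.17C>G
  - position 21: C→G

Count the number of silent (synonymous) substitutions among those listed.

Codon 1: ATG (Met) → ATA (Ile) — missense.
Codon 2: CTG (Leu) → CTT (Leu) — synonymous.
Codon 3: ACA (Thr) → ACC (Thr) — synonymous.
Codon 4: ACC (Thr) → ATC (Ile) — missense.
Codon 6: CCG (Pro) → CGG (Arg) — missense.
Codon 7: TAC (Tyr) → TAG (Stop) — nonsense.
Synonymous: 2 of 6.

2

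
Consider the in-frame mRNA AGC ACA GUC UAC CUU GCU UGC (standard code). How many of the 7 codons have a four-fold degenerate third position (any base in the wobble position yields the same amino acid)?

4

Codon 1 AGC (Ser): third position 2-fold.
Codon 2 ACA (Thr): third position 4-fold.
Codon 3 GUC (Val): third position 4-fold.
Codon 4 UAC (Tyr): third position 2-fold.
Codon 5 CUU (Leu): third position 4-fold.
Codon 6 GCU (Ala): third position 4-fold.
Codon 7 UGC (Cys): third position 2-fold.
Four-fold degenerate third positions: 4.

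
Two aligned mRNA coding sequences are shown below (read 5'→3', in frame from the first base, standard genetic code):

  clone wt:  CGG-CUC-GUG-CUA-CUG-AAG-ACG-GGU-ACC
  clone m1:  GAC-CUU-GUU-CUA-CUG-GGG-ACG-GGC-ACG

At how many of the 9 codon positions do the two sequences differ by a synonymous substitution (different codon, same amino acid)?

4

Codon 1: CGG Arg / GAC Asp — nonsynonymous.
Codon 2: CUC Leu / CUU Leu — synonymous.
Codon 3: GUG Val / GUU Val — synonymous.
Codon 4: CUA Leu / CUA Leu — identical.
Codon 5: CUG Leu / CUG Leu — identical.
Codon 6: AAG Lys / GGG Gly — nonsynonymous.
Codon 7: ACG Thr / ACG Thr — identical.
Codon 8: GGU Gly / GGC Gly — synonymous.
Codon 9: ACC Thr / ACG Thr — synonymous.
Synonymous differences: 4.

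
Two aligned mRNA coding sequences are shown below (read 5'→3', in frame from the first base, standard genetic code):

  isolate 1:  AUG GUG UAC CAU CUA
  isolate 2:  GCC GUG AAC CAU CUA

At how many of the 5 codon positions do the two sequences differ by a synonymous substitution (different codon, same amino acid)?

Codon 1: AUG Met / GCC Ala — nonsynonymous.
Codon 2: GUG Val / GUG Val — identical.
Codon 3: UAC Tyr / AAC Asn — nonsynonymous.
Codon 4: CAU His / CAU His — identical.
Codon 5: CUA Leu / CUA Leu — identical.
Synonymous differences: 0.

0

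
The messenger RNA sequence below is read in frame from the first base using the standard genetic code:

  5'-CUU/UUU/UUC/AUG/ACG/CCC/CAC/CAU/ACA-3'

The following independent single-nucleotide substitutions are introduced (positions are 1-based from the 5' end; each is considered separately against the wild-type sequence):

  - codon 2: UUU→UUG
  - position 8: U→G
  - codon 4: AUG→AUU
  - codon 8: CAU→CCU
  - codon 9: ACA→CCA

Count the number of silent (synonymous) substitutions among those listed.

Codon 2: UUU (Phe) → UUG (Leu) — missense.
Codon 3: UUC (Phe) → UGC (Cys) — missense.
Codon 4: AUG (Met) → AUU (Ile) — missense.
Codon 8: CAU (His) → CCU (Pro) — missense.
Codon 9: ACA (Thr) → CCA (Pro) — missense.
Synonymous: 0 of 5.

0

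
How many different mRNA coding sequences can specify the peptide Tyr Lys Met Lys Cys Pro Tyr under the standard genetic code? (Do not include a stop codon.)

128

Tyr: 2 codons.
Lys: 2 codons.
Met: 1 codon.
Lys: 2 codons.
Cys: 2 codons.
Pro: 4 codons.
Tyr: 2 codons.
2 × 2 × 1 × 2 × 2 × 4 × 2 = 128.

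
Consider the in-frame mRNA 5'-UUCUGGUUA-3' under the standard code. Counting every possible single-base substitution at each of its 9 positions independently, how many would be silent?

3

Codon 1 (UUC, Phe): 1 synonymous substitution.
Codon 2 (UGG, Trp): 0 synonymous substitutions.
Codon 3 (UUA, Leu): 2 synonymous substitutions.
Total: 1 + 0 + 2 = 3.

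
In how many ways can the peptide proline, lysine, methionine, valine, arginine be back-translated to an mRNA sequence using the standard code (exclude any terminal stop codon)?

192

Pro: 4 codons.
Lys: 2 codons.
Met: 1 codon.
Val: 4 codons.
Arg: 6 codons.
4 × 2 × 1 × 4 × 6 = 192.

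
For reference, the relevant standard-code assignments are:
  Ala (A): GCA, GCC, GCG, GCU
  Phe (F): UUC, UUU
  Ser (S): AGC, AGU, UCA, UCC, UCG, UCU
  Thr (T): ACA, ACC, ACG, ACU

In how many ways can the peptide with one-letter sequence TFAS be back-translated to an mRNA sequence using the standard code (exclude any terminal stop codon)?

192

Thr: 4 codons.
Phe: 2 codons.
Ala: 4 codons.
Ser: 6 codons.
4 × 2 × 4 × 6 = 192.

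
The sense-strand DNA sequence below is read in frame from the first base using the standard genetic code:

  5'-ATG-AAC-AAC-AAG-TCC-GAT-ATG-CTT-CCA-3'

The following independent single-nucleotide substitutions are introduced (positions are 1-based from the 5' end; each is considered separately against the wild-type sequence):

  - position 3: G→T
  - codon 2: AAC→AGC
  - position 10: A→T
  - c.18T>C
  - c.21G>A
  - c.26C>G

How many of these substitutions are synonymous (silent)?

1

Codon 1: ATG (Met) → ATT (Ile) — missense.
Codon 2: AAC (Asn) → AGC (Ser) — missense.
Codon 4: AAG (Lys) → TAG (Stop) — nonsense.
Codon 6: GAT (Asp) → GAC (Asp) — synonymous.
Codon 7: ATG (Met) → ATA (Ile) — missense.
Codon 9: CCA (Pro) → CGA (Arg) — missense.
Synonymous: 1 of 6.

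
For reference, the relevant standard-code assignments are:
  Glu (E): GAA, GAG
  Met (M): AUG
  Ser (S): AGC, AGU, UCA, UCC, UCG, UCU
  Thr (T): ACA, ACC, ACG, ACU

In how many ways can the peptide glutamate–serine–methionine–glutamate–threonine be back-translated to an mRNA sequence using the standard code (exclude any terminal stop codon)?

96

Glu: 2 codons.
Ser: 6 codons.
Met: 1 codon.
Glu: 2 codons.
Thr: 4 codons.
2 × 6 × 1 × 2 × 4 = 96.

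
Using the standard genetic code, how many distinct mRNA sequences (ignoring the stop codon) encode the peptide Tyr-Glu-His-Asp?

16

Tyr: 2 codons.
Glu: 2 codons.
His: 2 codons.
Asp: 2 codons.
2 × 2 × 2 × 2 = 16.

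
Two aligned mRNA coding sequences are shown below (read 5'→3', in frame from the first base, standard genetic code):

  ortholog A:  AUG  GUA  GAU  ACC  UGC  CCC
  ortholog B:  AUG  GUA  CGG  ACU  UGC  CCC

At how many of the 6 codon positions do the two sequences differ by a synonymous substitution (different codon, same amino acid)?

Codon 1: AUG Met / AUG Met — identical.
Codon 2: GUA Val / GUA Val — identical.
Codon 3: GAU Asp / CGG Arg — nonsynonymous.
Codon 4: ACC Thr / ACU Thr — synonymous.
Codon 5: UGC Cys / UGC Cys — identical.
Codon 6: CCC Pro / CCC Pro — identical.
Synonymous differences: 1.

1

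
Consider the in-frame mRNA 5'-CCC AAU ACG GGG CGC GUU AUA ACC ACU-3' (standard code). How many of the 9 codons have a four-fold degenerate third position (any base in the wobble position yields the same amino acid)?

7

Codon 1 CCC (Pro): third position 4-fold.
Codon 2 AAU (Asn): third position 2-fold.
Codon 3 ACG (Thr): third position 4-fold.
Codon 4 GGG (Gly): third position 4-fold.
Codon 5 CGC (Arg): third position 4-fold.
Codon 6 GUU (Val): third position 4-fold.
Codon 7 AUA (Ile): third position 3-fold.
Codon 8 ACC (Thr): third position 4-fold.
Codon 9 ACU (Thr): third position 4-fold.
Four-fold degenerate third positions: 7.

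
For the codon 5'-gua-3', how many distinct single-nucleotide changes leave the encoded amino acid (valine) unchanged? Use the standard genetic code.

3

Position 1: none → 0 synonymous.
Position 2: none → 0 synonymous.
Position 3: GUU, GUC, GUG → 3 synonymous.
Total: 0 + 0 + 3 = 3.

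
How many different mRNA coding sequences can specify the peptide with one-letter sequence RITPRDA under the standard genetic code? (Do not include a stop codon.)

Arg: 6 codons.
Ile: 3 codons.
Thr: 4 codons.
Pro: 4 codons.
Arg: 6 codons.
Asp: 2 codons.
Ala: 4 codons.
6 × 3 × 4 × 4 × 6 × 2 × 4 = 13824.

13824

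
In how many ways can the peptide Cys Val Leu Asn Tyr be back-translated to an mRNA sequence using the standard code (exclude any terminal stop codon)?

192

Cys: 2 codons.
Val: 4 codons.
Leu: 6 codons.
Asn: 2 codons.
Tyr: 2 codons.
2 × 4 × 6 × 2 × 2 = 192.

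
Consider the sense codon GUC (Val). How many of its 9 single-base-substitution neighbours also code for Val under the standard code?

Position 1: none → 0 synonymous.
Position 2: none → 0 synonymous.
Position 3: GUU, GUA, GUG → 3 synonymous.
Total: 0 + 0 + 3 = 3.

3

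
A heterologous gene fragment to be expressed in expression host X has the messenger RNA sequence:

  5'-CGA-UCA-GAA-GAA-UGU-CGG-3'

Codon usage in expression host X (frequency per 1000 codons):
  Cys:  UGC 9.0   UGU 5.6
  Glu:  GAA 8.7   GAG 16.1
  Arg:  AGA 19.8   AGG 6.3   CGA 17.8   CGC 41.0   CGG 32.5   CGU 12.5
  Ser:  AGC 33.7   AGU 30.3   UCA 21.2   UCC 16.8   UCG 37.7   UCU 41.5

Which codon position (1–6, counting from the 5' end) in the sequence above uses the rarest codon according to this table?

Codon 1 CGA (Arg): 17.8 per 1000.
Codon 2 UCA (Ser): 21.2 per 1000.
Codon 3 GAA (Glu): 8.7 per 1000.
Codon 4 GAA (Glu): 8.7 per 1000.
Codon 5 UGU (Cys): 5.6 per 1000.
Codon 6 CGG (Arg): 32.5 per 1000.
Lowest frequency is 5.6 at codon 5.

5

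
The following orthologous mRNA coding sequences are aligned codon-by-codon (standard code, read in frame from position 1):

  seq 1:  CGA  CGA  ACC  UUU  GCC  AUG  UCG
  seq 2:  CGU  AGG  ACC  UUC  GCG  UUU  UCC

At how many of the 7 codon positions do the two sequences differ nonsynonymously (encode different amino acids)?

Codon 1: CGA Arg / CGU Arg — synonymous.
Codon 2: CGA Arg / AGG Arg — synonymous.
Codon 3: ACC Thr / ACC Thr — identical.
Codon 4: UUU Phe / UUC Phe — synonymous.
Codon 5: GCC Ala / GCG Ala — synonymous.
Codon 6: AUG Met / UUU Phe — nonsynonymous.
Codon 7: UCG Ser / UCC Ser — synonymous.
Nonsynonymous differences: 1.

1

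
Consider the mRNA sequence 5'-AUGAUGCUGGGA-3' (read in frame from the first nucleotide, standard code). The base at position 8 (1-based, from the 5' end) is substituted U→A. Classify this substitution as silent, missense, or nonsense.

missense

Position 8 falls in codon 3: CUG → Leu.
After the substitution the codon is CAG → Gln.
Leu ≠ Gln, so this is a missense mutation.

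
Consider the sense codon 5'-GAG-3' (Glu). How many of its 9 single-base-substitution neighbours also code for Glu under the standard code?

Position 1: none → 0 synonymous.
Position 2: none → 0 synonymous.
Position 3: GAA → 1 synonymous.
Total: 0 + 0 + 1 = 1.

1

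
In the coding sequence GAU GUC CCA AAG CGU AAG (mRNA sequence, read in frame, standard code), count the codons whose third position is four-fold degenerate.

Codon 1 GAU (Asp): third position 2-fold.
Codon 2 GUC (Val): third position 4-fold.
Codon 3 CCA (Pro): third position 4-fold.
Codon 4 AAG (Lys): third position 2-fold.
Codon 5 CGU (Arg): third position 4-fold.
Codon 6 AAG (Lys): third position 2-fold.
Four-fold degenerate third positions: 3.

3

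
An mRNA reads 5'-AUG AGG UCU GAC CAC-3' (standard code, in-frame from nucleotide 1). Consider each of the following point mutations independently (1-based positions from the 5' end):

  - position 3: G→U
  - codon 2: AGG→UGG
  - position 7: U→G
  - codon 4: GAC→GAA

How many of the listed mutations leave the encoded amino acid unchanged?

Codon 1: AUG (Met) → AUU (Ile) — missense.
Codon 2: AGG (Arg) → UGG (Trp) — missense.
Codon 3: UCU (Ser) → GCU (Ala) — missense.
Codon 4: GAC (Asp) → GAA (Glu) — missense.
Synonymous: 0 of 4.

0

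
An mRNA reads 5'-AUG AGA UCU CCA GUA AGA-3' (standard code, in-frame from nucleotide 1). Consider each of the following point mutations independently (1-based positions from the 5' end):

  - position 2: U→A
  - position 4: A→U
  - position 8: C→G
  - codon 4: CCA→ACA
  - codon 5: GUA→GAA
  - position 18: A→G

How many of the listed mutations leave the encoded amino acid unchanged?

Codon 1: AUG (Met) → AAG (Lys) — missense.
Codon 2: AGA (Arg) → UGA (Stop) — nonsense.
Codon 3: UCU (Ser) → UGU (Cys) — missense.
Codon 4: CCA (Pro) → ACA (Thr) — missense.
Codon 5: GUA (Val) → GAA (Glu) — missense.
Codon 6: AGA (Arg) → AGG (Arg) — synonymous.
Synonymous: 1 of 6.

1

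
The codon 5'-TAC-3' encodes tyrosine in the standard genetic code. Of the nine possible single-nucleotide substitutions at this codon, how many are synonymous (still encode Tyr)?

1

Position 1: none → 0 synonymous.
Position 2: none → 0 synonymous.
Position 3: TAT → 1 synonymous.
Total: 0 + 0 + 1 = 1.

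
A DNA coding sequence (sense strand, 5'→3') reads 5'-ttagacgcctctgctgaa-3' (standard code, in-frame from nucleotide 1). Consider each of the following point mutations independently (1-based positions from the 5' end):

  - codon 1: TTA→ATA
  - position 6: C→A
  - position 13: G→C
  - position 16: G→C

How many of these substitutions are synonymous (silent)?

0

Codon 1: TTA (Leu) → ATA (Ile) — missense.
Codon 2: GAC (Asp) → GAA (Glu) — missense.
Codon 5: GCT (Ala) → CCT (Pro) — missense.
Codon 6: GAA (Glu) → CAA (Gln) — missense.
Synonymous: 0 of 4.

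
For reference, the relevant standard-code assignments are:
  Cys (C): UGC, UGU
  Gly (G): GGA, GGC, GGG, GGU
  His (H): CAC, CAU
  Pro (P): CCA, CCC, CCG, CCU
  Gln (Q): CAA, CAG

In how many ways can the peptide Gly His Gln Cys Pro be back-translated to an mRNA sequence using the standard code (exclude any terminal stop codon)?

128

Gly: 4 codons.
His: 2 codons.
Gln: 2 codons.
Cys: 2 codons.
Pro: 4 codons.
4 × 2 × 2 × 2 × 4 = 128.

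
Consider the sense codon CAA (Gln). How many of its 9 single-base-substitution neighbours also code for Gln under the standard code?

1

Position 1: none → 0 synonymous.
Position 2: none → 0 synonymous.
Position 3: CAG → 1 synonymous.
Total: 0 + 0 + 1 = 1.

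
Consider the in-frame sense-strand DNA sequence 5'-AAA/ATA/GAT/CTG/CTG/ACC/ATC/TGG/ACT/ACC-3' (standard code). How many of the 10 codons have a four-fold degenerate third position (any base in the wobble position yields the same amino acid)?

5

Codon 1 AAA (Lys): third position 2-fold.
Codon 2 ATA (Ile): third position 3-fold.
Codon 3 GAT (Asp): third position 2-fold.
Codon 4 CTG (Leu): third position 4-fold.
Codon 5 CTG (Leu): third position 4-fold.
Codon 6 ACC (Thr): third position 4-fold.
Codon 7 ATC (Ile): third position 3-fold.
Codon 8 TGG (Trp): third position 1-fold.
Codon 9 ACT (Thr): third position 4-fold.
Codon 10 ACC (Thr): third position 4-fold.
Four-fold degenerate third positions: 5.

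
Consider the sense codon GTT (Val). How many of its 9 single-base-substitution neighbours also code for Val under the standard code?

3

Position 1: none → 0 synonymous.
Position 2: none → 0 synonymous.
Position 3: GTC, GTA, GTG → 3 synonymous.
Total: 0 + 0 + 3 = 3.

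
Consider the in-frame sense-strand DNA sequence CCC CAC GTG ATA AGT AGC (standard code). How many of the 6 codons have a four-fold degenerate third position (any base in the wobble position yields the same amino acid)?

2

Codon 1 CCC (Pro): third position 4-fold.
Codon 2 CAC (His): third position 2-fold.
Codon 3 GTG (Val): third position 4-fold.
Codon 4 ATA (Ile): third position 3-fold.
Codon 5 AGT (Ser): third position 2-fold.
Codon 6 AGC (Ser): third position 2-fold.
Four-fold degenerate third positions: 2.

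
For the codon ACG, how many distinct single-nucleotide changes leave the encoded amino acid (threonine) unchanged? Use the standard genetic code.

3

Position 1: none → 0 synonymous.
Position 2: none → 0 synonymous.
Position 3: ACU, ACC, ACA → 3 synonymous.
Total: 0 + 0 + 3 = 3.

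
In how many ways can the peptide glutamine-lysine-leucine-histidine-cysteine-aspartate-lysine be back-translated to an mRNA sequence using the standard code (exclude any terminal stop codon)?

384

Gln: 2 codons.
Lys: 2 codons.
Leu: 6 codons.
His: 2 codons.
Cys: 2 codons.
Asp: 2 codons.
Lys: 2 codons.
2 × 2 × 6 × 2 × 2 × 2 × 2 = 384.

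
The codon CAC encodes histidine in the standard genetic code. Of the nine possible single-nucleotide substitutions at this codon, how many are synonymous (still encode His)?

Position 1: none → 0 synonymous.
Position 2: none → 0 synonymous.
Position 3: CAT → 1 synonymous.
Total: 0 + 0 + 1 = 1.

1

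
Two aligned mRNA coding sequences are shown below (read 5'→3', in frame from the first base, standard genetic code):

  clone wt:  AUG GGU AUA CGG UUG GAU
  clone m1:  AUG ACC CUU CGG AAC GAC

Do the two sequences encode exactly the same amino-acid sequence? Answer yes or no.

Codon 1: AUG Met / AUG Met — identical.
Codon 2: GGU Gly / ACC Thr — nonsynonymous.
Codon 3: AUA Ile / CUU Leu — nonsynonymous.
Codon 4: CGG Arg / CGG Arg — identical.
Codon 5: UUG Leu / AAC Asn — nonsynonymous.
Codon 6: GAU Asp / GAC Asp — synonymous.
Nonsynonymous differences: 3 → different protein.

no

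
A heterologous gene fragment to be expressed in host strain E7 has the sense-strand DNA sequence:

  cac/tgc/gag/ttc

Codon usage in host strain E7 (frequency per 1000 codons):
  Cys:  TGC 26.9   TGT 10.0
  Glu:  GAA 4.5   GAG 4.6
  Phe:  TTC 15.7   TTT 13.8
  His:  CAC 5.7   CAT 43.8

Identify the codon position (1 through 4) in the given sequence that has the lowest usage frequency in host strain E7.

3

Codon 1 CAC (His): 5.7 per 1000.
Codon 2 TGC (Cys): 26.9 per 1000.
Codon 3 GAG (Glu): 4.6 per 1000.
Codon 4 TTC (Phe): 15.7 per 1000.
Lowest frequency is 4.6 at codon 3.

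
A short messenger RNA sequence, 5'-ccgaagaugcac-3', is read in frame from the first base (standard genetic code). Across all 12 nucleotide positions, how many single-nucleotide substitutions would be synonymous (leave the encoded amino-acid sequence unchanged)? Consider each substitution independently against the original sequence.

5

Codon 1 (CCG, Pro): 3 synonymous substitutions.
Codon 2 (AAG, Lys): 1 synonymous substitution.
Codon 3 (AUG, Met): 0 synonymous substitutions.
Codon 4 (CAC, His): 1 synonymous substitution.
Total: 3 + 1 + 0 + 1 = 5.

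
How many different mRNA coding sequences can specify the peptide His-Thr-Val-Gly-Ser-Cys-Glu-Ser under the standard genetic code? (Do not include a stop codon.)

18432

His: 2 codons.
Thr: 4 codons.
Val: 4 codons.
Gly: 4 codons.
Ser: 6 codons.
Cys: 2 codons.
Glu: 2 codons.
Ser: 6 codons.
2 × 4 × 4 × 4 × 6 × 2 × 2 × 6 = 18432.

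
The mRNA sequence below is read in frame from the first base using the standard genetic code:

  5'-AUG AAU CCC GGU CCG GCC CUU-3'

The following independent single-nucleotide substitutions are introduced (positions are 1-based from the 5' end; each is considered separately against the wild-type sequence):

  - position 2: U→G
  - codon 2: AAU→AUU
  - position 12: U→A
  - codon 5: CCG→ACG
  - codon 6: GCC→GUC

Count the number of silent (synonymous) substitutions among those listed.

Codon 1: AUG (Met) → AGG (Arg) — missense.
Codon 2: AAU (Asn) → AUU (Ile) — missense.
Codon 4: GGU (Gly) → GGA (Gly) — synonymous.
Codon 5: CCG (Pro) → ACG (Thr) — missense.
Codon 6: GCC (Ala) → GUC (Val) — missense.
Synonymous: 1 of 5.

1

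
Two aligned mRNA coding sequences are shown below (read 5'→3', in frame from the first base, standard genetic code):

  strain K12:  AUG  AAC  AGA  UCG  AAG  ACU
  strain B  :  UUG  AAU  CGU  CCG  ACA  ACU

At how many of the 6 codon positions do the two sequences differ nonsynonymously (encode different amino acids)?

Codon 1: AUG Met / UUG Leu — nonsynonymous.
Codon 2: AAC Asn / AAU Asn — synonymous.
Codon 3: AGA Arg / CGU Arg — synonymous.
Codon 4: UCG Ser / CCG Pro — nonsynonymous.
Codon 5: AAG Lys / ACA Thr — nonsynonymous.
Codon 6: ACU Thr / ACU Thr — identical.
Nonsynonymous differences: 3.

3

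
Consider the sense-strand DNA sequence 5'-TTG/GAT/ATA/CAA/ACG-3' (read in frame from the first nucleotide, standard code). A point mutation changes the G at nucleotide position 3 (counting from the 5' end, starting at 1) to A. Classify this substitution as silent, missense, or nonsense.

silent

Position 3 falls in codon 1: TTG → Leu.
After the substitution the codon is TTA → Leu.
Both encode Leu, so the change is synonymous.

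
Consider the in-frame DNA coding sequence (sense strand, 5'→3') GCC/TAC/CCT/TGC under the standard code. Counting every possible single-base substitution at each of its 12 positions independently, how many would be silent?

Codon 1 (GCC, Ala): 3 synonymous substitutions.
Codon 2 (TAC, Tyr): 1 synonymous substitution.
Codon 3 (CCT, Pro): 3 synonymous substitutions.
Codon 4 (TGC, Cys): 1 synonymous substitution.
Total: 3 + 1 + 3 + 1 = 8.

8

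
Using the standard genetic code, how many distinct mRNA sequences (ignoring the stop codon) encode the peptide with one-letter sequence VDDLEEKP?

3072

Val: 4 codons.
Asp: 2 codons.
Asp: 2 codons.
Leu: 6 codons.
Glu: 2 codons.
Glu: 2 codons.
Lys: 2 codons.
Pro: 4 codons.
4 × 2 × 2 × 6 × 2 × 2 × 2 × 4 = 3072.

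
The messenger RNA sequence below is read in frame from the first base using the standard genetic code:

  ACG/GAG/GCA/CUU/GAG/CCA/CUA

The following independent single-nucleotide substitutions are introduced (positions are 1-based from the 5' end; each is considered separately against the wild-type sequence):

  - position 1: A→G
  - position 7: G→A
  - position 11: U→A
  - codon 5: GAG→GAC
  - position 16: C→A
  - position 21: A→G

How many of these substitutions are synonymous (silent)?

Codon 1: ACG (Thr) → GCG (Ala) — missense.
Codon 3: GCA (Ala) → ACA (Thr) — missense.
Codon 4: CUU (Leu) → CAU (His) — missense.
Codon 5: GAG (Glu) → GAC (Asp) — missense.
Codon 6: CCA (Pro) → ACA (Thr) — missense.
Codon 7: CUA (Leu) → CUG (Leu) — synonymous.
Synonymous: 1 of 6.

1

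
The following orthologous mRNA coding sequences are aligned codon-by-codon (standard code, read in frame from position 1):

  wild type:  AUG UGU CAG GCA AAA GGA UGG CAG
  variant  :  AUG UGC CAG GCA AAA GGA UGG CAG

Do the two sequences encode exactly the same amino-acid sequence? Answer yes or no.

Codon 1: AUG Met / AUG Met — identical.
Codon 2: UGU Cys / UGC Cys — synonymous.
Codon 3: CAG Gln / CAG Gln — identical.
Codon 4: GCA Ala / GCA Ala — identical.
Codon 5: AAA Lys / AAA Lys — identical.
Codon 6: GGA Gly / GGA Gly — identical.
Codon 7: UGG Trp / UGG Trp — identical.
Codon 8: CAG Gln / CAG Gln — identical.
Nonsynonymous differences: 0 → same protein.

yes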